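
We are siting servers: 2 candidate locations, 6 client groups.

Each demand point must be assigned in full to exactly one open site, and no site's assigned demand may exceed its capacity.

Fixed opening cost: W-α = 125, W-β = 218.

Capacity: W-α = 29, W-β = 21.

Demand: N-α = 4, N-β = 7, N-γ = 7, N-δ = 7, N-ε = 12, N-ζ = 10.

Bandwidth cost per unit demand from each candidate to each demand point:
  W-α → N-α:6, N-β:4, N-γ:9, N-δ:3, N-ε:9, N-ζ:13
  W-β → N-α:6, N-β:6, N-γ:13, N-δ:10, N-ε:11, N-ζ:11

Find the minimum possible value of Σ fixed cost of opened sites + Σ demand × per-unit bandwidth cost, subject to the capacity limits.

Open {W-α, W-β}; cheapest assignment that respects the capacities:
  W-α (cap 29, load 26): N-γ, N-δ, N-ε — cost 7×9 + 7×3 + 12×9 = 192
  W-β (cap 21, load 21): N-α, N-β, N-ζ — cost 4×6 + 7×6 + 10×11 = 176
  Shipping 368, fixed 343 → total 711.
  Any other capacity-feasible assignment to {W-α, W-β} ships for at least 368.
Total demand is 47 and no other set of sites has combined capacity ≥ 47, so {W-α, W-β} is the only feasible choice of open sites. Minimum: 711.

711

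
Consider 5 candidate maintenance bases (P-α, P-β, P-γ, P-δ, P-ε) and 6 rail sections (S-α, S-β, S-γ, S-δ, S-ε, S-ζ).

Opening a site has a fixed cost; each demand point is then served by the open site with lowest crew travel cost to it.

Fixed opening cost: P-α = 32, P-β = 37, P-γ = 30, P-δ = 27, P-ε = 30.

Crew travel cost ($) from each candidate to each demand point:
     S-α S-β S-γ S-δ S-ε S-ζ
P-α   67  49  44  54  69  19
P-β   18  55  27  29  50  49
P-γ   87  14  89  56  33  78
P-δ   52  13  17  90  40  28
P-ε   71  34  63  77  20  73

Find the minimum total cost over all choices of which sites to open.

209

Open {P-β, P-δ}: assign each demand point to its cheapest open site.
  S-α→P-β 18, S-β→P-δ 13, S-γ→P-δ 17, S-δ→P-β 29, S-ε→P-δ 40, S-ζ→P-δ 28
  crew travel cost 145, fixed 64 → total 209.
Compare {P-β, P-δ, P-ε}: crew travel cost 125 + fixed 94 = 219.
Compare {P-α, P-β, P-δ}: crew travel cost 136 + fixed 96 = 232.
Compare {P-β, P-γ, P-δ}: crew travel cost 138 + fixed 94 = 232.
All other subsets cost ≥ 219. Minimum total cost: 209.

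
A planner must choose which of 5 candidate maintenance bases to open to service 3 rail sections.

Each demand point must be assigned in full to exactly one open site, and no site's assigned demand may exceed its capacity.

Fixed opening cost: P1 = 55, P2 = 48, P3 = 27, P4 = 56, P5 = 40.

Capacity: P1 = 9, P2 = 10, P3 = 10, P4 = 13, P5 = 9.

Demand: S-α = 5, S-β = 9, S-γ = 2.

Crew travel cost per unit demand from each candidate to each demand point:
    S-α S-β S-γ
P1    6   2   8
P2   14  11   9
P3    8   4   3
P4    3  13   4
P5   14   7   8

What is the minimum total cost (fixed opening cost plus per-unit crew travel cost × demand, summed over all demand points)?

Open {P3, P4}; cheapest assignment that respects the capacities:
  P3 (cap 10, load 9): S-β — cost 9×4 = 36
  P4 (cap 13, load 7): S-α, S-γ — cost 5×3 + 2×4 = 23
  Shipping 59, fixed 83 → total 142.
  Any other capacity-feasible assignment to {P3, P4} ships for at least 59.
Compare {P1, P3}: its best feasible assignment gives total 146.
Compare {P1, P4}: its best feasible assignment gives total 152.
Every other set of open sites that can feasibly serve all demand totals ≥ 146 even under its best assignment. Minimum: 142.

142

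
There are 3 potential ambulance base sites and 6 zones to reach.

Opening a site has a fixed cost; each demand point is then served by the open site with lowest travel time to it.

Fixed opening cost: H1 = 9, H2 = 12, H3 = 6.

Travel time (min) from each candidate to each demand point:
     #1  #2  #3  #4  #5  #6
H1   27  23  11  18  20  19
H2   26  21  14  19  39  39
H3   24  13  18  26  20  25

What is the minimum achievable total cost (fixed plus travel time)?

120

Open {H1, H3}: assign each demand point to its cheapest open site.
  #1→H3 24, #2→H3 13, #3→H1 11, #4→H1 18, #5→H1 20, #6→H1 19
  travel time 105, fixed 15 → total 120.
Compare {H1}: travel time 118 + fixed 9 = 127.
Compare {H3}: travel time 126 + fixed 6 = 132.
Compare {H1, H2, H3}: travel time 105 + fixed 27 = 132.
All other subsets cost ≥ 127. Minimum total cost: 120.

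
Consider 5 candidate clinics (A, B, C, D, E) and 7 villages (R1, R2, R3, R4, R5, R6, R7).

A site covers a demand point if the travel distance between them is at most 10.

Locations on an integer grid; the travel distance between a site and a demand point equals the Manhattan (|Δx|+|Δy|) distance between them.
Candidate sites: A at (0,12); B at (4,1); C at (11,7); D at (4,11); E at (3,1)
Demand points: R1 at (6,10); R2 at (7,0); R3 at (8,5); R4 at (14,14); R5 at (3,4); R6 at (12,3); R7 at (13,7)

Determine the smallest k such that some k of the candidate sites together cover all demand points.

2

Coverage sets (demand points within 10 of each site):
  A: {R1}
  B: {R2, R3, R5, R6}
  C: {R1, R3, R4, R6, R7}
  D: {R1, R3, R5}
  E: {R2, R3, R5}
No single site covers all 7 demand points.
But {B, C} covers everything, so the minimum is 2.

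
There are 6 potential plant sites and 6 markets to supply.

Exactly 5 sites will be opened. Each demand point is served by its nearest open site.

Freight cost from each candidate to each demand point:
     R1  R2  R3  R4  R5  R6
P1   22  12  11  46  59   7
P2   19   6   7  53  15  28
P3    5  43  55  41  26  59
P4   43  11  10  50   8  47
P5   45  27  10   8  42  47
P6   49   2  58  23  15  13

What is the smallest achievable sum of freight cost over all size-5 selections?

40

Open {P1, P3, P4, P5, P6}.
  R1→P3 5, R2→P6 2, R3→P4 10, R4→P5 8, R5→P4 8, R6→P1 7  ⇒ total 40.
Compare {P1, P2, P3, P4, P5}: total 41.
Compare {P2, P3, P4, P5, P6}: total 43.
No size-5 selection does better; minimum is 40.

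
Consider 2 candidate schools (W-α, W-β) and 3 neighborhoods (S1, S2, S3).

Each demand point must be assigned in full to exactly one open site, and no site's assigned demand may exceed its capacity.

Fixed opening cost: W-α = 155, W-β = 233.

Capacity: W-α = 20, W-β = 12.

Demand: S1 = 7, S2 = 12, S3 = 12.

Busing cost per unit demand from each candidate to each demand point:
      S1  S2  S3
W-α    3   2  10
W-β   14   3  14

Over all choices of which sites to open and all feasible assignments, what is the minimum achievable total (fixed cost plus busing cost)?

Open {W-α, W-β}; cheapest assignment that respects the capacities:
  W-α (cap 20, load 19): S1, S3 — cost 7×3 + 12×10 = 141
  W-β (cap 12, load 12): S2 — cost 12×3 = 36
  Shipping 177, fixed 388 → total 565.
  Any other capacity-feasible assignment to {W-α, W-β} ships for at least 177.
Total demand is 31 and no other set of sites has combined capacity ≥ 31, so {W-α, W-β} is the only feasible choice of open sites. Minimum: 565.

565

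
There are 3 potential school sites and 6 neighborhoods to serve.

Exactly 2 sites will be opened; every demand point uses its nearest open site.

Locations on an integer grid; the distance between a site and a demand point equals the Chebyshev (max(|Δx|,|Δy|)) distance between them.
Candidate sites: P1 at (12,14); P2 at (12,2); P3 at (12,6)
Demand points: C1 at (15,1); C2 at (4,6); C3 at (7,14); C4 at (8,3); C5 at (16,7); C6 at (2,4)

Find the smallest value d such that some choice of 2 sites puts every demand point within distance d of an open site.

Open {P1, P2}.
  Farthest demand point is C6 at distance 10 (to P1); all others are ≤ 10.
With {P1, P3} the worst case is 10.
With {P2, P3} the worst case is 10.
No size-2 selection achieves below 10.

10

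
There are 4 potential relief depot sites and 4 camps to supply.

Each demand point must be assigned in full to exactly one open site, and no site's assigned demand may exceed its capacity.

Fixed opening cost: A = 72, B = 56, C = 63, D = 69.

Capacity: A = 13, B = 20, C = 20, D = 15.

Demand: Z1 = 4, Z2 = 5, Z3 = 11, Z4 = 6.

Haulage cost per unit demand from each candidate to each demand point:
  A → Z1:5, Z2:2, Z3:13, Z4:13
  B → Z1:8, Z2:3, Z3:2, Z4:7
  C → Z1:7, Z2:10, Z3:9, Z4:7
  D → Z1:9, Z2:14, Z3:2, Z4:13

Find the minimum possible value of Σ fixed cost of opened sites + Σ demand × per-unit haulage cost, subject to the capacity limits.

Open {A, B}; cheapest assignment that respects the capacities:
  A (cap 13, load 9): Z1, Z2 — cost 4×5 + 5×2 = 30
  B (cap 20, load 17): Z3, Z4 — cost 11×2 + 6×7 = 64
  Shipping 94, fixed 128 → total 222.
  Any other capacity-feasible assignment to {A, B} ships for at least 94.
Compare {B, C}: its best feasible assignment gives total 226.
Compare {B, D}: its best feasible assignment gives total 236.
Every other set of open sites that can feasibly serve all demand totals ≥ 226 even under its best assignment. Minimum: 222.

222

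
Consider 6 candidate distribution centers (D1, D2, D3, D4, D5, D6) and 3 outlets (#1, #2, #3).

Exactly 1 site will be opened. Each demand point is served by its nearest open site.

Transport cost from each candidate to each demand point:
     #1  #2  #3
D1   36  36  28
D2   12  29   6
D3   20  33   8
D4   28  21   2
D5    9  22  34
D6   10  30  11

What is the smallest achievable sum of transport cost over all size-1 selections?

47

Open {D2}.
  #1→D2 12, #2→D2 29, #3→D2 6  ⇒ total 47.
Compare {D4}: total 51.
Compare {D6}: total 51.
No size-1 selection does better; minimum is 47.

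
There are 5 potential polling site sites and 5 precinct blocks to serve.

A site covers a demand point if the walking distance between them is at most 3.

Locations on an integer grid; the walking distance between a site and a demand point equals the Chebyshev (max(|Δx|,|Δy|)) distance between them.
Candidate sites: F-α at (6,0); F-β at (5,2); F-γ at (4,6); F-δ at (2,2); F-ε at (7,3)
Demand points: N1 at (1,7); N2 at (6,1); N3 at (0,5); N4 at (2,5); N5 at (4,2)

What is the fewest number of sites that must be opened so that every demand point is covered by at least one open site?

3

Coverage sets (demand points within 3 of each site):
  F-α: {N2, N5}
  F-β: {N2, N4, N5}
  F-γ: {N1, N4}
  F-δ: {N3, N4, N5}
  F-ε: {N2, N5}
No 2 sites suffice: every size-2 union leaves at least one demand point uncovered.
But {F-α, F-γ, F-δ} covers everything, so the minimum is 3.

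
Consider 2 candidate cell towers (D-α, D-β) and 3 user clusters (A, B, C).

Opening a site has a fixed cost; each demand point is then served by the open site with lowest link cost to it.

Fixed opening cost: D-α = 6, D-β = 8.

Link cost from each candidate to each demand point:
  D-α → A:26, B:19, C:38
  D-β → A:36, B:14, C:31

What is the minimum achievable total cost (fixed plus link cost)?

85

Open {D-α, D-β}: assign each demand point to its cheapest open site.
  A→D-α 26, B→D-β 14, C→D-β 31
  link cost 71, fixed 14 → total 85.
Compare {D-α}: link cost 83 + fixed 6 = 89.
Compare {D-β}: link cost 81 + fixed 8 = 89.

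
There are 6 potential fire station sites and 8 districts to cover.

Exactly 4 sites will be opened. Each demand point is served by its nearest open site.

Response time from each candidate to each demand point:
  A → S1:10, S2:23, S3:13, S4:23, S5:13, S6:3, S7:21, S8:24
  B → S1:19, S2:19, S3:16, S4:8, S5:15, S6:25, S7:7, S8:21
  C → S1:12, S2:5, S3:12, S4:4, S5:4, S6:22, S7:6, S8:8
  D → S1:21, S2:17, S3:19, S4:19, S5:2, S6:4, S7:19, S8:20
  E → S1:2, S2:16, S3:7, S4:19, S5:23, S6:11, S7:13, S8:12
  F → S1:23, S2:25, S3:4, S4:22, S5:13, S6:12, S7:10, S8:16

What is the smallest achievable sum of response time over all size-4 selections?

Open {C, D, E, F}.
  S1→E 2, S2→C 5, S3→F 4, S4→C 4, S5→D 2, S6→D 4, S7→C 6, S8→C 8  ⇒ total 35.
Compare {A, C, E, F}: total 36.
Compare {A, C, D, E}: total 37.
No size-4 selection does better; minimum is 35.

35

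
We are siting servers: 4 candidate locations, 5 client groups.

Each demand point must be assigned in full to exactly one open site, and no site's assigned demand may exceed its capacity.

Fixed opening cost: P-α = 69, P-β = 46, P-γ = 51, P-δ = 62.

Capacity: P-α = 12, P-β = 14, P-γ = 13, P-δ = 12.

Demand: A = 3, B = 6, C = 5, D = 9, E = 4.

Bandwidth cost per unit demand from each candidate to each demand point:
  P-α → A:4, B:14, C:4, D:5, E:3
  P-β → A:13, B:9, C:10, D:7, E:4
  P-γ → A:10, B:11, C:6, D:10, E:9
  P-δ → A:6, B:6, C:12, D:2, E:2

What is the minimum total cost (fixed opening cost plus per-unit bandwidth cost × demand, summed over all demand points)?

293

Open {P-α, P-β, P-δ}; cheapest assignment that respects the capacities:
  P-α (cap 12, load 12): A, C, E — cost 3×4 + 5×4 + 4×3 = 44
  P-β (cap 14, load 6): B — cost 6×9 = 54
  P-δ (cap 12, load 9): D — cost 9×2 = 18
  Shipping 116, fixed 177 → total 293.
  Any other capacity-feasible assignment to {P-α, P-β, P-δ} ships for at least 116.
Compare {P-β, P-γ, P-δ}: its best feasible assignment gives total 295.
Compare {P-α, P-γ, P-δ}: its best feasible assignment gives total 310.
Every other set of open sites that can feasibly serve all demand totals ≥ 295 even under its best assignment. Minimum: 293.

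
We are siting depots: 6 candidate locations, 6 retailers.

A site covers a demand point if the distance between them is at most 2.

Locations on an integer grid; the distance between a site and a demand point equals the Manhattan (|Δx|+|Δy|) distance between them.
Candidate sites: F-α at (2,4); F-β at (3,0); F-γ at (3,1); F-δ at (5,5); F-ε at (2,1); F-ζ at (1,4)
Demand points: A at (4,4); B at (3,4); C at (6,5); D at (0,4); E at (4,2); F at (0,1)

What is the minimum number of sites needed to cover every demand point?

Coverage sets (demand points within 2 of each site):
  F-α: {A, B, D}
  F-β: {}
  F-γ: {E}
  F-δ: {A, C}
  F-ε: {F}
  F-ζ: {B, D}
No 3 sites suffice: every size-3 union leaves at least one demand point uncovered.
But {F-α, F-γ, F-δ, F-ε} covers everything, so the minimum is 4.

4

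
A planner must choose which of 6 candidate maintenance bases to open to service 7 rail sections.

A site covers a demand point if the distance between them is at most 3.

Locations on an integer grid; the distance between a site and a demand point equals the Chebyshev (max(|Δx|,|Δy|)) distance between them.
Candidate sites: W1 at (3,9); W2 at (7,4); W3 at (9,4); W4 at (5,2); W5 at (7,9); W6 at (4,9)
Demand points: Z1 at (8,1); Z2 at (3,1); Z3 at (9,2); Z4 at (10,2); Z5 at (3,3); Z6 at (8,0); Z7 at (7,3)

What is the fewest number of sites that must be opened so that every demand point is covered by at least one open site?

2

Coverage sets (demand points within 3 of each site):
  W1: {}
  W2: {Z1, Z3, Z4, Z7}
  W3: {Z1, Z3, Z4, Z7}
  W4: {Z1, Z2, Z5, Z6, Z7}
  W5: {}
  W6: {}
No single site covers all 7 demand points.
But {W2, W4} covers everything, so the minimum is 2.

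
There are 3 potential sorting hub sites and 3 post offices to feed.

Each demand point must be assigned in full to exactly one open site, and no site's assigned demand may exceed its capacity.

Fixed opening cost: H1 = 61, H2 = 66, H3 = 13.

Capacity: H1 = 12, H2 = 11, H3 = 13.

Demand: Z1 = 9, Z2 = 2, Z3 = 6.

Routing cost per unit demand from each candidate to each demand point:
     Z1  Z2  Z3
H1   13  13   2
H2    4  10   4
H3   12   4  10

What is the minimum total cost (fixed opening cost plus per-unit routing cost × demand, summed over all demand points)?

Open {H2, H3}; cheapest assignment that respects the capacities:
  H2 (cap 11, load 9): Z1 — cost 9×4 = 36
  H3 (cap 13, load 8): Z2, Z3 — cost 2×4 + 6×10 = 68
  Shipping 104, fixed 79 → total 183.
  Any other capacity-feasible assignment to {H2, H3} ships for at least 104.
Compare {H1, H2}: its best feasible assignment gives total 195.
Compare {H1, H2, H3}: its best feasible assignment gives total 196.
Every other set of open sites that can feasibly serve all demand totals ≥ 195 even under its best assignment. Minimum: 183.

183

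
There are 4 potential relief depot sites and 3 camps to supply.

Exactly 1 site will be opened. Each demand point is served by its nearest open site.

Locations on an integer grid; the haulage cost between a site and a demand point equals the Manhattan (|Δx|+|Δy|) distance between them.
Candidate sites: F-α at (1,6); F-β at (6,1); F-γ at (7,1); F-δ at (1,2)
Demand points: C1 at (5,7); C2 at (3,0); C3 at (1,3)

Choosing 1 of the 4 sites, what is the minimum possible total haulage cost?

14

Open {F-δ}.
  C1→F-δ 9, C2→F-δ 4, C3→F-δ 1  ⇒ total 14.
Compare {F-α}: total 16.
Compare {F-β}: total 18.
No size-1 selection does better; minimum is 14.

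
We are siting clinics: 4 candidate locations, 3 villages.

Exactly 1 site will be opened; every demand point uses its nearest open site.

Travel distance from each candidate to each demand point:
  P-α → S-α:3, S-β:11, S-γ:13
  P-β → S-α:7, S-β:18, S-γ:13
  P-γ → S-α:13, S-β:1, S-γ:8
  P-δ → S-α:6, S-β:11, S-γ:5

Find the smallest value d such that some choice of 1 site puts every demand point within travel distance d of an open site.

11

Open {P-δ}.
  Farthest demand point is S-β at travel distance 11 (to P-δ); all others are ≤ 11.
With {P-α} the worst case is 13.
With {P-γ} the worst case is 13.
No size-1 selection achieves below 11.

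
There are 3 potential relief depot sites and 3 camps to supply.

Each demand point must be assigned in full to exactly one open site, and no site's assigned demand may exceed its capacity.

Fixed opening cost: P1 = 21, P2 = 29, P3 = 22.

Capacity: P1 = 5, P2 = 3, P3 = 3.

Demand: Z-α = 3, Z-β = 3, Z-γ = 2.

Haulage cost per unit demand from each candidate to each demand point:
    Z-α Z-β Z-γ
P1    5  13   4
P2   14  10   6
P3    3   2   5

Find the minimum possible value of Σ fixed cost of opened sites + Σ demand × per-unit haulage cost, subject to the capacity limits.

Open {P1, P3}; cheapest assignment that respects the capacities:
  P1 (cap 5, load 5): Z-α, Z-γ — cost 3×5 + 2×4 = 23
  P3 (cap 3, load 3): Z-β — cost 3×2 = 6
  Shipping 29, fixed 43 → total 72.
  Any other capacity-feasible assignment to {P1, P3} ships for at least 29.
Compare {P1, P2, P3}: its best feasible assignment gives total 101.
Compare {P1, P2}: its best feasible assignment gives total 103.
Every other set of open sites that can feasibly serve all demand totals ≥ 101 even under its best assignment. Minimum: 72.

72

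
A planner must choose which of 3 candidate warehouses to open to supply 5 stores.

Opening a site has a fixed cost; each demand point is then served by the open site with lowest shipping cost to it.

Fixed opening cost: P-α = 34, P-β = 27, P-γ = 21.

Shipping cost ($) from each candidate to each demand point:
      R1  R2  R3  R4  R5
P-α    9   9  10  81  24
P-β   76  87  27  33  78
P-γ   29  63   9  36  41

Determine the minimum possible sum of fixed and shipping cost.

142

Open {P-α, P-γ}: assign each demand point to its cheapest open site.
  R1→P-α 9, R2→P-α 9, R3→P-γ 9, R4→P-γ 36, R5→P-α 24
  shipping cost 87, fixed 55 → total 142.
Compare {P-α, P-β}: shipping cost 85 + fixed 61 = 146.
Compare {P-α, P-β, P-γ}: shipping cost 84 + fixed 82 = 166.
Compare {P-α}: shipping cost 133 + fixed 34 = 167.
All other subsets cost ≥ 146. Minimum total cost: 142.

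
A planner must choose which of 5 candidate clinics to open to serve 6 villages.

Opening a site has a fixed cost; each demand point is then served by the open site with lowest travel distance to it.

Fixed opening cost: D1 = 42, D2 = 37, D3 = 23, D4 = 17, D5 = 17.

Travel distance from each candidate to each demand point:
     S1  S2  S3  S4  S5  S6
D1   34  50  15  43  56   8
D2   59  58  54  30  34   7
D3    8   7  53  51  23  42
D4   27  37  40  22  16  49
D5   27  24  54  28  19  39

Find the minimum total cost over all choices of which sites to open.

158

Open {D1, D3, D4}: assign each demand point to its cheapest open site.
  S1→D3 8, S2→D3 7, S3→D1 15, S4→D4 22, S5→D4 16, S6→D1 8
  travel distance 76, fixed 82 → total 158.
Compare {D1, D3, D5}: travel distance 85 + fixed 82 = 167.
Compare {D1, D3}: travel distance 104 + fixed 65 = 169.
Compare {D3, D4}: travel distance 135 + fixed 40 = 175.
All other subsets cost ≥ 167. Minimum total cost: 158.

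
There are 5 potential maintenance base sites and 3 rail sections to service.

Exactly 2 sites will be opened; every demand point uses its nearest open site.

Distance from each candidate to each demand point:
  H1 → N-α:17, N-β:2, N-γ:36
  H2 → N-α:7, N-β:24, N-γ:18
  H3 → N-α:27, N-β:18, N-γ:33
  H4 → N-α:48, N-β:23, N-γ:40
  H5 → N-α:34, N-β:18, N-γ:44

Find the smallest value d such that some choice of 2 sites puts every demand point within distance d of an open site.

Open {H1, H2}.
  Farthest demand point is N-γ at distance 18 (to H2); all others are ≤ 18.
With {H2, H3} the worst case is 18.
With {H2, H5} the worst case is 18.
No size-2 selection achieves below 18.

18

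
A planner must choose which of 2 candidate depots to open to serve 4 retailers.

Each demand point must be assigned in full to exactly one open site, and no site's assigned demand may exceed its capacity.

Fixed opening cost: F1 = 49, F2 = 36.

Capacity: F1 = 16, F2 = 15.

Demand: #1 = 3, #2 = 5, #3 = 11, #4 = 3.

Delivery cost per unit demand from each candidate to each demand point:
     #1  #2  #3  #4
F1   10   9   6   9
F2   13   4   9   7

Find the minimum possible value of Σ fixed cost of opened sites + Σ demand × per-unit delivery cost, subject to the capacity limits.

222

Open {F1, F2}; cheapest assignment that respects the capacities:
  F1 (cap 16, load 14): #1, #3 — cost 3×10 + 11×6 = 96
  F2 (cap 15, load 8): #2, #4 — cost 5×4 + 3×7 = 41
  Shipping 137, fixed 85 → total 222.
  Any other capacity-feasible assignment to {F1, F2} ships for at least 137.
Total demand is 22 and no other set of sites has combined capacity ≥ 22, so {F1, F2} is the only feasible choice of open sites. Minimum: 222.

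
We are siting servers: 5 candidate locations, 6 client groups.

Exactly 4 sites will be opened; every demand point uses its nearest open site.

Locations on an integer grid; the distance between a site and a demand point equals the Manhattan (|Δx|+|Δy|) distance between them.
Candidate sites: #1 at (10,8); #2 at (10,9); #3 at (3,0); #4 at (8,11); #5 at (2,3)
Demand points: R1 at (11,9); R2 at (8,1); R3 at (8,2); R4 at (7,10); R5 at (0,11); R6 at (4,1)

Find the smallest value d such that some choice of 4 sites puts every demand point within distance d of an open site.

8

Open {#1, #2, #3, #4}.
  Farthest demand point is R5 at distance 8 (to #4); all others are ≤ 8.
With {#1, #2, #4, #5} the worst case is 8.
With {#1, #3, #4, #5} the worst case is 8.
No size-4 selection achieves below 8.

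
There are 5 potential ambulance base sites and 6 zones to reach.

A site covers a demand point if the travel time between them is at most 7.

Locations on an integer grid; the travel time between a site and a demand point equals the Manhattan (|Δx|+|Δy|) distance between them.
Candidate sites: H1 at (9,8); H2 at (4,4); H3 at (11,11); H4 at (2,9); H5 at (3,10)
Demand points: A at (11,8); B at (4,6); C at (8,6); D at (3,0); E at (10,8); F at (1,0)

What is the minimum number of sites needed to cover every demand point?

Coverage sets (demand points within 7 of each site):
  H1: {A, B, C, E}
  H2: {B, C, D, F}
  H3: {A, E}
  H4: {B}
  H5: {B}
No single site covers all 6 demand points.
But {H1, H2} covers everything, so the minimum is 2.

2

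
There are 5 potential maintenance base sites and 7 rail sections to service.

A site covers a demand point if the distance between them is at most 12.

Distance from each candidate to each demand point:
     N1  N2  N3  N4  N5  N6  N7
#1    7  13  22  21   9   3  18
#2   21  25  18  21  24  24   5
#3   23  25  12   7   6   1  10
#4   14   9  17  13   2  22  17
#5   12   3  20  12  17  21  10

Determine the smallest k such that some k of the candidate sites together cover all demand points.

2

Coverage sets (demand points within 12 of each site):
  #1: {N1, N5, N6}
  #2: {N7}
  #3: {N3, N4, N5, N6, N7}
  #4: {N2, N5}
  #5: {N1, N2, N4, N7}
No single site covers all 7 demand points.
But {#3, #5} covers everything, so the minimum is 2.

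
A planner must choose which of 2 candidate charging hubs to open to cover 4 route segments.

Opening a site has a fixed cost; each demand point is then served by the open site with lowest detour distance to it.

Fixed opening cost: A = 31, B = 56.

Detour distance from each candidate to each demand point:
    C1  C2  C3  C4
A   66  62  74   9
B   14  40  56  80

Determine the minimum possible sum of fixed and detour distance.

206

Open {A, B}: assign each demand point to its cheapest open site.
  C1→B 14, C2→B 40, C3→B 56, C4→A 9
  detour distance 119, fixed 87 → total 206.
Compare {A}: detour distance 211 + fixed 31 = 242.
Compare {B}: detour distance 190 + fixed 56 = 246.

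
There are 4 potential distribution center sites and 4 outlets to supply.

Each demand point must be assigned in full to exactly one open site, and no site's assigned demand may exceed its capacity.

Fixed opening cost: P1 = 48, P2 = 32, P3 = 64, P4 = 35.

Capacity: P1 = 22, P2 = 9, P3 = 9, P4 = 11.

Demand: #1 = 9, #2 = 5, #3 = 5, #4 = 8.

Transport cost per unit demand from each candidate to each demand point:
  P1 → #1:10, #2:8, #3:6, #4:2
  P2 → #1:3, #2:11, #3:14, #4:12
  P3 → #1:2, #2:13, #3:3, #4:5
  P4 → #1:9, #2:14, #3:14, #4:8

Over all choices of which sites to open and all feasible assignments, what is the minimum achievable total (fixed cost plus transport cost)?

193

Open {P1, P2}; cheapest assignment that respects the capacities:
  P1 (cap 22, load 18): #2, #3, #4 — cost 5×8 + 5×6 + 8×2 = 86
  P2 (cap 9, load 9): #1 — cost 9×3 = 27
  Shipping 113, fixed 80 → total 193.
  Any other capacity-feasible assignment to {P1, P2} ships for at least 113.
Compare {P1, P3}: its best feasible assignment gives total 216.
Compare {P1, P2, P4}: its best feasible assignment gives total 228.
Every other set of open sites that can feasibly serve all demand totals ≥ 216 even under its best assignment. Minimum: 193.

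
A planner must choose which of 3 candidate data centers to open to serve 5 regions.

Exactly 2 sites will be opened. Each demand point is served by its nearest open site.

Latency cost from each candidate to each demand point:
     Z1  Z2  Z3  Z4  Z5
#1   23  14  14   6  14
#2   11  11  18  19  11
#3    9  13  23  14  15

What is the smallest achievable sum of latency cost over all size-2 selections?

53

Open {#1, #2}.
  Z1→#2 11, Z2→#2 11, Z3→#1 14, Z4→#1 6, Z5→#2 11  ⇒ total 53.
Compare {#1, #3}: total 56.
Compare {#2, #3}: total 63.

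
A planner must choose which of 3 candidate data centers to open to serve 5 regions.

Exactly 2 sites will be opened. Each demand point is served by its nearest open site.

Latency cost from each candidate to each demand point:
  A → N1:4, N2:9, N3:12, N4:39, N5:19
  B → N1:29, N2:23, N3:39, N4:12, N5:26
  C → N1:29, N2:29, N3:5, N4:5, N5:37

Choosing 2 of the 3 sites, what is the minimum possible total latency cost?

Open {A, C}.
  N1→A 4, N2→A 9, N3→C 5, N4→C 5, N5→A 19  ⇒ total 42.
Compare {A, B}: total 56.
Compare {B, C}: total 88.

42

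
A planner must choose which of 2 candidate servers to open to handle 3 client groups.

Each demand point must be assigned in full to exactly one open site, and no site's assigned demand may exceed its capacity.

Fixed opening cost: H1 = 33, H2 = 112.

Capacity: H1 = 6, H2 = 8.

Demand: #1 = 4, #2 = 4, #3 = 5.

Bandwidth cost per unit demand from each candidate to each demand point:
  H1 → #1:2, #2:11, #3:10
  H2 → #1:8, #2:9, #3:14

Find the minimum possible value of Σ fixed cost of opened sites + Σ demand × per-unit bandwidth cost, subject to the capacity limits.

Open {H1, H2}; cheapest assignment that respects the capacities:
  H1 (cap 6, load 5): #3 — cost 5×10 = 50
  H2 (cap 8, load 8): #1, #2 — cost 4×8 + 4×9 = 68
  Shipping 118, fixed 145 → total 263.
  Any other capacity-feasible assignment to {H1, H2} ships for at least 118.
Total demand is 13 and no other set of sites has combined capacity ≥ 13, so {H1, H2} is the only feasible choice of open sites. Minimum: 263.

263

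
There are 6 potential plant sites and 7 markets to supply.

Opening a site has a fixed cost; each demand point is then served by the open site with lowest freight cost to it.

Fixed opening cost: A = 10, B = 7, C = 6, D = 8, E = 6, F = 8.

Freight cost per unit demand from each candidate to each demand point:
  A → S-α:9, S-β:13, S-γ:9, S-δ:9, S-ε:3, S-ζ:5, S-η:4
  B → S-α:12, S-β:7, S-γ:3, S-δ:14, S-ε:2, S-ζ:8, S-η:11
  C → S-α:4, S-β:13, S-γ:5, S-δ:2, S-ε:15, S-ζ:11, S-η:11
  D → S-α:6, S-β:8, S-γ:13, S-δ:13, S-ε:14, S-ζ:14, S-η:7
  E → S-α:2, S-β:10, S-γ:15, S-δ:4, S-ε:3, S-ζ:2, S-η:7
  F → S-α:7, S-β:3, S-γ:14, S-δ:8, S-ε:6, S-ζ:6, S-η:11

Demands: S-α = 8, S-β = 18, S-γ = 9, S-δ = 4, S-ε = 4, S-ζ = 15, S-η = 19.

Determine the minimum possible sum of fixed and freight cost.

256

Open {A, B, C, E, F}: assign each demand point to its cheapest open site.
  S-α→E 8×2=16, S-β→F 18×3=54, S-γ→B 9×3=27, S-δ→C 4×2=8, S-ε→B 4×2=8, S-ζ→E 15×2=30, S-η→A 19×4=76
  freight cost 219, fixed 37 → total 256.
Compare {A, B, E, F}: freight cost 227 + fixed 31 = 258.
Compare {A, B, C, D, E, F}: freight cost 219 + fixed 45 = 264.
Compare {A, B, D, E, F}: freight cost 227 + fixed 39 = 266.
All other subsets cost ≥ 258. Minimum total cost: 256.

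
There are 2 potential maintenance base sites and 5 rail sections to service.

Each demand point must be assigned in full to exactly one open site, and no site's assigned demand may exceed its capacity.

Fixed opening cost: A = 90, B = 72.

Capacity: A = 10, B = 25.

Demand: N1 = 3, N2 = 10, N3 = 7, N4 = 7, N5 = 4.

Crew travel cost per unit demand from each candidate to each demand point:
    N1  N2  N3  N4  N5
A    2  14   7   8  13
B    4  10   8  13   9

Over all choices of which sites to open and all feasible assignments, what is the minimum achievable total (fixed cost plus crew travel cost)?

416

Open {A, B}; cheapest assignment that respects the capacities:
  A (cap 10, load 10): N1, N4 — cost 3×2 + 7×8 = 62
  B (cap 25, load 21): N2, N3, N5 — cost 10×10 + 7×8 + 4×9 = 192
  Shipping 254, fixed 162 → total 416.
  Any other capacity-feasible assignment to {A, B} ships for at least 254.
Total demand is 31 and no other set of sites has combined capacity ≥ 31, so {A, B} is the only feasible choice of open sites. Minimum: 416.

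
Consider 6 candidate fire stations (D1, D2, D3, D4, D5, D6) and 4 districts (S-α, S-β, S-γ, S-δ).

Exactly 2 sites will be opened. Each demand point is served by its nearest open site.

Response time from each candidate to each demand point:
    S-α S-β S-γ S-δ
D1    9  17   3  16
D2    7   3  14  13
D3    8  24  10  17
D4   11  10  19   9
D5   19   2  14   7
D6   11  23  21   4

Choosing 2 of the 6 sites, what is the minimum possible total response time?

Open {D1, D5}.
  S-α→D1 9, S-β→D5 2, S-γ→D1 3, S-δ→D5 7  ⇒ total 21.
Compare {D1, D2}: total 26.
Compare {D3, D5}: total 27.
No size-2 selection does better; minimum is 21.

21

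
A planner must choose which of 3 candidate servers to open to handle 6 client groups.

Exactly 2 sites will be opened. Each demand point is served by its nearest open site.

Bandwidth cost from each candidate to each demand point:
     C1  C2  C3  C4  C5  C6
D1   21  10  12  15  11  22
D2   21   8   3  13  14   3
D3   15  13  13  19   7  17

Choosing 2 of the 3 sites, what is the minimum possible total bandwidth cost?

49

Open {D2, D3}.
  C1→D3 15, C2→D2 8, C3→D2 3, C4→D2 13, C5→D3 7, C6→D2 3  ⇒ total 49.
Compare {D1, D2}: total 59.
Compare {D1, D3}: total 76.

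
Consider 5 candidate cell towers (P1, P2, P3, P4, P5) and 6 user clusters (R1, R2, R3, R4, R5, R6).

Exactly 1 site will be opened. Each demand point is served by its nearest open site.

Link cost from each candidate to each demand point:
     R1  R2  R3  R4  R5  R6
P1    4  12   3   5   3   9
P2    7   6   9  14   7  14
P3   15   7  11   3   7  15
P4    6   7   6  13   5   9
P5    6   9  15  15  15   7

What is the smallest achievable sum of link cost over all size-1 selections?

36

Open {P1}.
  R1→P1 4, R2→P1 12, R3→P1 3, R4→P1 5, R5→P1 3, R6→P1 9  ⇒ total 36.
Compare {P4}: total 46.
Compare {P2}: total 57.
No size-1 selection does better; minimum is 36.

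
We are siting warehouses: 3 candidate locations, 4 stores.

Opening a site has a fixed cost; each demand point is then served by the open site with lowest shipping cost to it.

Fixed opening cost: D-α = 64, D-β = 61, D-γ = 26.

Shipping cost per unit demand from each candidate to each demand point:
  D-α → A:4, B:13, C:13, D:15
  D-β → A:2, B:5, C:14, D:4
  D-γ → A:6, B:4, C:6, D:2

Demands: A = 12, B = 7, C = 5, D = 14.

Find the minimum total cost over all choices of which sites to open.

Open {D-γ}: assign each demand point to its cheapest open site.
  A→D-γ 12×6=72, B→D-γ 7×4=28, C→D-γ 5×6=30, D→D-γ 14×2=28
  shipping cost 158, fixed 26 → total 184.
Compare {D-β, D-γ}: shipping cost 110 + fixed 87 = 197.
Compare {D-α, D-γ}: shipping cost 134 + fixed 90 = 224.
Compare {D-β}: shipping cost 185 + fixed 61 = 246.
All other subsets cost ≥ 197. Minimum total cost: 184.

184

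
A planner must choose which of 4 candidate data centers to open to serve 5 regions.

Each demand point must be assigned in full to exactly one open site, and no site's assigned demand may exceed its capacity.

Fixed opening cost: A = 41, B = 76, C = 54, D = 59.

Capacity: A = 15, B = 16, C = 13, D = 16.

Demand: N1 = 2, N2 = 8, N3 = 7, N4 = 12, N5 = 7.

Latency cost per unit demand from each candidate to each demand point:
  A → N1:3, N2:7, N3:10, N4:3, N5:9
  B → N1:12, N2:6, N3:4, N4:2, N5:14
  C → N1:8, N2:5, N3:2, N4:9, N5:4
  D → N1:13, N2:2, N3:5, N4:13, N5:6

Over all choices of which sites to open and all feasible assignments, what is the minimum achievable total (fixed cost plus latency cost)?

Open {A, C, D}; cheapest assignment that respects the capacities:
  A (cap 15, load 14): N1, N4 — cost 2×3 + 12×3 = 42
  C (cap 13, load 7): N3 — cost 7×2 = 14
  D (cap 16, load 15): N2, N5 — cost 8×2 + 7×6 = 58
  Shipping 114, fixed 154 → total 268.
  Any other capacity-feasible assignment to {A, C, D} ships for at least 114.
Compare {B, C, D}: its best feasible assignment gives total 301.
Compare {A, B, D}: its best feasible assignment gives total 304.
Every other set of open sites that can feasibly serve all demand totals ≥ 301 even under its best assignment. Minimum: 268.

268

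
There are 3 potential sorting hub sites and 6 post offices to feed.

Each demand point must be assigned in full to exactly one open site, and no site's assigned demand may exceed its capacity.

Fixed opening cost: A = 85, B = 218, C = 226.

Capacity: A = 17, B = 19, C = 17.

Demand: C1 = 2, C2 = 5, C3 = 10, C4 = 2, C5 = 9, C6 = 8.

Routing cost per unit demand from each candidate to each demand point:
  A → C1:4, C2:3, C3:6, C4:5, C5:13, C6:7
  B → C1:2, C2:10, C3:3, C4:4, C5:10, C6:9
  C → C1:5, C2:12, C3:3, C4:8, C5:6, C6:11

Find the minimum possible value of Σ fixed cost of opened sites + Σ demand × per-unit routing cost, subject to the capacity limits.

Open {A, B}; cheapest assignment that respects the capacities:
  A (cap 17, load 17): C1, C2, C4, C6 — cost 2×4 + 5×3 + 2×5 + 8×7 = 89
  B (cap 19, load 19): C3, C5 — cost 10×3 + 9×10 = 120
  Shipping 209, fixed 303 → total 512.
  Any other capacity-feasible assignment to {A, B} ships for at least 209.
Compare {B, C}: its best feasible assignment gives total 678.
Compare {A, B, C}: its best feasible assignment gives total 696.
Every other set of open sites that can feasibly serve all demand totals ≥ 678 even under its best assignment. Minimum: 512.

512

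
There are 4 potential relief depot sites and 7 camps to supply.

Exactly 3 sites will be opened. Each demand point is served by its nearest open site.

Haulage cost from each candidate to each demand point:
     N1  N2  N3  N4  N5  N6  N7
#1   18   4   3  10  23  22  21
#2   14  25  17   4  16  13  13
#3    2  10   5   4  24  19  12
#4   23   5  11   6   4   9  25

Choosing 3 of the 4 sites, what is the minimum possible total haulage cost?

Open {#1, #3, #4}.
  N1→#3 2, N2→#1 4, N3→#1 3, N4→#3 4, N5→#4 4, N6→#4 9, N7→#3 12  ⇒ total 38.
Compare {#2, #3, #4}: total 41.
Compare {#1, #2, #4}: total 51.
No size-3 selection does better; minimum is 38.

38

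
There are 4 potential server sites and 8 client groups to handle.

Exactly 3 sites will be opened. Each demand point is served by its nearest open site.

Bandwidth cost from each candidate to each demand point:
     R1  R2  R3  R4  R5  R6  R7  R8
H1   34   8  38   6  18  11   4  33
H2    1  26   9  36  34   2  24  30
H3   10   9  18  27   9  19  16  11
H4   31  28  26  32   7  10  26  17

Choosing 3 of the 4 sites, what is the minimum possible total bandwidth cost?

50

Open {H1, H2, H3}.
  R1→H2 1, R2→H1 8, R3→H2 9, R4→H1 6, R5→H3 9, R6→H2 2, R7→H1 4, R8→H3 11  ⇒ total 50.
Compare {H1, H2, H4}: total 54.
Compare {H1, H3, H4}: total 74.
No size-3 selection does better; minimum is 50.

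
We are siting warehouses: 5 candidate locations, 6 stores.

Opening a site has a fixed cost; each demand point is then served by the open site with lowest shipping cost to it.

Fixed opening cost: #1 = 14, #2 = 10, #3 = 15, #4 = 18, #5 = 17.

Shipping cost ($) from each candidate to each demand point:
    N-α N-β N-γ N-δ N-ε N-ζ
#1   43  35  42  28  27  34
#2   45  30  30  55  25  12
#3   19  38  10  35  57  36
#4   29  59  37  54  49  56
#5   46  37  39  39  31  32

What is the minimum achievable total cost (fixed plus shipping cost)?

Open {#2, #3}: assign each demand point to its cheapest open site.
  N-α→#3 19, N-β→#2 30, N-γ→#3 10, N-δ→#3 35, N-ε→#2 25, N-ζ→#2 12
  shipping cost 131, fixed 25 → total 156.
Compare {#1, #2, #3}: shipping cost 124 + fixed 39 = 163.
Compare {#2, #3, #5}: shipping cost 131 + fixed 42 = 173.
Compare {#2, #3, #4}: shipping cost 131 + fixed 43 = 174.
All other subsets cost ≥ 163. Minimum total cost: 156.

156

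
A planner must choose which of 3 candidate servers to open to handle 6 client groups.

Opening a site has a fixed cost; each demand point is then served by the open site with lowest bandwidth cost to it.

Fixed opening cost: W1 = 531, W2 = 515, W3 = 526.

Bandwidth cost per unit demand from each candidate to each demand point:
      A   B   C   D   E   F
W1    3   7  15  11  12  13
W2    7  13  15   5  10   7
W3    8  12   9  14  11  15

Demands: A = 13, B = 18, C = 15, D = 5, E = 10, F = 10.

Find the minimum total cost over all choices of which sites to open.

1226

Open {W1}: assign each demand point to its cheapest open site.
  A→W1 13×3=39, B→W1 18×7=126, C→W1 15×15=225, D→W1 5×11=55, E→W1 10×12=120, F→W1 10×13=130
  bandwidth cost 695, fixed 531 → total 1226.
Compare {W2}: bandwidth cost 745 + fixed 515 = 1260.
Compare {W3}: bandwidth cost 785 + fixed 526 = 1311.
Compare {W1, W2}: bandwidth cost 585 + fixed 1046 = 1631.
All other subsets cost ≥ 1260. Minimum total cost: 1226.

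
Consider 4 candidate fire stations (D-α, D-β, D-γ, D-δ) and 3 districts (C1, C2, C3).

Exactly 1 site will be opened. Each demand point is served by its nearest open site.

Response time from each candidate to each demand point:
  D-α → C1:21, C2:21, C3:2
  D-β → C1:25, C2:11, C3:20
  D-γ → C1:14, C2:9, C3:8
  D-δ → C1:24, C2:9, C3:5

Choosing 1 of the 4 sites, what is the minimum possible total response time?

Open {D-γ}.
  C1→D-γ 14, C2→D-γ 9, C3→D-γ 8  ⇒ total 31.
Compare {D-δ}: total 38.
Compare {D-α}: total 44.
No size-1 selection does better; minimum is 31.

31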